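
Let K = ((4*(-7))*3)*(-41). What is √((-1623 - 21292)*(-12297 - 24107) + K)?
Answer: 44*√430889 ≈ 28883.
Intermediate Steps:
K = 3444 (K = -28*3*(-41) = -84*(-41) = 3444)
√((-1623 - 21292)*(-12297 - 24107) + K) = √((-1623 - 21292)*(-12297 - 24107) + 3444) = √(-22915*(-36404) + 3444) = √(834197660 + 3444) = √834201104 = 44*√430889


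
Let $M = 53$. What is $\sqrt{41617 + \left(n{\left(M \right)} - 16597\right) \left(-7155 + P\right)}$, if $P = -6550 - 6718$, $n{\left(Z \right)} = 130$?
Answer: $\sqrt{336347158} \approx 18340.0$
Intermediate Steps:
$P = -13268$
$\sqrt{41617 + \left(n{\left(M \right)} - 16597\right) \left(-7155 + P\right)} = \sqrt{41617 + \left(130 - 16597\right) \left(-7155 - 13268\right)} = \sqrt{41617 - -336305541} = \sqrt{41617 + 336305541} = \sqrt{336347158}$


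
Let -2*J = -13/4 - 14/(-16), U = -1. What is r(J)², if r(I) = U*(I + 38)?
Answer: 393129/256 ≈ 1535.7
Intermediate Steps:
J = 19/16 (J = -(-13/4 - 14/(-16))/2 = -(-13*¼ - 14*(-1/16))/2 = -(-13/4 + 7/8)/2 = -½*(-19/8) = 19/16 ≈ 1.1875)
r(I) = -38 - I (r(I) = -(I + 38) = -(38 + I) = -38 - I)
r(J)² = (-38 - 1*19/16)² = (-38 - 19/16)² = (-627/16)² = 393129/256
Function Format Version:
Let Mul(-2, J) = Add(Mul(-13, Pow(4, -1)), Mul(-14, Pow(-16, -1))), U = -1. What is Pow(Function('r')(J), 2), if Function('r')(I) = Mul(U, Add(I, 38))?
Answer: Rational(393129, 256) ≈ 1535.7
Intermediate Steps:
J = Rational(19, 16) (J = Mul(Rational(-1, 2), Add(Mul(-13, Pow(4, -1)), Mul(-14, Pow(-16, -1)))) = Mul(Rational(-1, 2), Add(Mul(-13, Rational(1, 4)), Mul(-14, Rational(-1, 16)))) = Mul(Rational(-1, 2), Add(Rational(-13, 4), Rational(7, 8))) = Mul(Rational(-1, 2), Rational(-19, 8)) = Rational(19, 16) ≈ 1.1875)
Function('r')(I) = Add(-38, Mul(-1, I)) (Function('r')(I) = Mul(-1, Add(I, 38)) = Mul(-1, Add(38, I)) = Add(-38, Mul(-1, I)))
Pow(Function('r')(J), 2) = Pow(Add(-38, Mul(-1, Rational(19, 16))), 2) = Pow(Add(-38, Rational(-19, 16)), 2) = Pow(Rational(-627, 16), 2) = Rational(393129, 256)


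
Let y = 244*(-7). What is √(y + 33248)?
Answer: 2*√7885 ≈ 177.59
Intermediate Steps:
y = -1708
√(y + 33248) = √(-1708 + 33248) = √31540 = 2*√7885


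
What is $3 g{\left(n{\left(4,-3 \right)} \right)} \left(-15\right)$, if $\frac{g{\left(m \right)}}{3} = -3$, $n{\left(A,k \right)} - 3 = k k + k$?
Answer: $405$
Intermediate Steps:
$n{\left(A,k \right)} = 3 + k + k^{2}$ ($n{\left(A,k \right)} = 3 + \left(k k + k\right) = 3 + \left(k^{2} + k\right) = 3 + \left(k + k^{2}\right) = 3 + k + k^{2}$)
$g{\left(m \right)} = -9$ ($g{\left(m \right)} = 3 \left(-3\right) = -9$)
$3 g{\left(n{\left(4,-3 \right)} \right)} \left(-15\right) = 3 \left(-9\right) \left(-15\right) = \left(-27\right) \left(-15\right) = 405$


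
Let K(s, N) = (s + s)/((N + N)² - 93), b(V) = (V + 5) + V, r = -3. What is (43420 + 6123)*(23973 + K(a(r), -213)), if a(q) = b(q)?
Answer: 2091529730017/1761 ≈ 1.1877e+9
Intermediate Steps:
b(V) = 5 + 2*V (b(V) = (5 + V) + V = 5 + 2*V)
a(q) = 5 + 2*q
K(s, N) = 2*s/(-93 + 4*N²) (K(s, N) = (2*s)/((2*N)² - 93) = (2*s)/(4*N² - 93) = (2*s)/(-93 + 4*N²) = 2*s/(-93 + 4*N²))
(43420 + 6123)*(23973 + K(a(r), -213)) = (43420 + 6123)*(23973 + 2*(5 + 2*(-3))/(-93 + 4*(-213)²)) = 49543*(23973 + 2*(5 - 6)/(-93 + 4*45369)) = 49543*(23973 + 2*(-1)/(-93 + 181476)) = 49543*(23973 + 2*(-1)/181383) = 49543*(23973 + 2*(-1)*(1/181383)) = 49543*(23973 - 2/181383) = 49543*(4348294657/181383) = 2091529730017/1761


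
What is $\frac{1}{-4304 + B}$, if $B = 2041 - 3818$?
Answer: $- \frac{1}{6081} \approx -0.00016445$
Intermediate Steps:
$B = -1777$
$\frac{1}{-4304 + B} = \frac{1}{-4304 - 1777} = \frac{1}{-6081} = - \frac{1}{6081}$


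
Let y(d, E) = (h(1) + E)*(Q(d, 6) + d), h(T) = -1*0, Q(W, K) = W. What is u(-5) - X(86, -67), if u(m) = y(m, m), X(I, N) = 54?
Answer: -4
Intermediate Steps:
h(T) = 0
y(d, E) = 2*E*d (y(d, E) = (0 + E)*(d + d) = E*(2*d) = 2*E*d)
u(m) = 2*m² (u(m) = 2*m*m = 2*m²)
u(-5) - X(86, -67) = 2*(-5)² - 1*54 = 2*25 - 54 = 50 - 54 = -4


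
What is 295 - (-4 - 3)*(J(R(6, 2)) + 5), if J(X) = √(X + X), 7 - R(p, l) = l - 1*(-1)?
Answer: 330 + 14*√2 ≈ 349.80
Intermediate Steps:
R(p, l) = 6 - l (R(p, l) = 7 - (l - 1*(-1)) = 7 - (l + 1) = 7 - (1 + l) = 7 + (-1 - l) = 6 - l)
J(X) = √2*√X (J(X) = √(2*X) = √2*√X)
295 - (-4 - 3)*(J(R(6, 2)) + 5) = 295 - (-4 - 3)*(√2*√(6 - 1*2) + 5) = 295 - (-7)*(√2*√(6 - 2) + 5) = 295 - (-7)*(√2*√4 + 5) = 295 - (-7)*(√2*2 + 5) = 295 - (-7)*(2*√2 + 5) = 295 - (-7)*(5 + 2*√2) = 295 - (-35 - 14*√2) = 295 + (35 + 14*√2) = 330 + 14*√2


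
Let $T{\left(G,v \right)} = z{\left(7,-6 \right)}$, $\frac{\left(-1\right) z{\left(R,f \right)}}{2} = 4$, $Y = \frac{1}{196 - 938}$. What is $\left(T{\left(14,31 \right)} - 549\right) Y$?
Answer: $\frac{557}{742} \approx 0.75067$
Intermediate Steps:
$Y = - \frac{1}{742}$ ($Y = \frac{1}{-742} = - \frac{1}{742} \approx -0.0013477$)
$z{\left(R,f \right)} = -8$ ($z{\left(R,f \right)} = \left(-2\right) 4 = -8$)
$T{\left(G,v \right)} = -8$
$\left(T{\left(14,31 \right)} - 549\right) Y = \left(-8 - 549\right) \left(- \frac{1}{742}\right) = \left(-557\right) \left(- \frac{1}{742}\right) = \frac{557}{742}$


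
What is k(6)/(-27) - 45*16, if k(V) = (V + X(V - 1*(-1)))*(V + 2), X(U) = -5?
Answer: -19448/27 ≈ -720.30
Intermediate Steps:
k(V) = (-5 + V)*(2 + V) (k(V) = (V - 5)*(V + 2) = (-5 + V)*(2 + V))
k(6)/(-27) - 45*16 = (-10 + 6² - 3*6)/(-27) - 45*16 = (-10 + 36 - 18)*(-1/27) - 720 = 8*(-1/27) - 720 = -8/27 - 720 = -19448/27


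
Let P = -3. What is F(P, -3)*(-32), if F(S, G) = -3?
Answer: 96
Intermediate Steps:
F(P, -3)*(-32) = -3*(-32) = 96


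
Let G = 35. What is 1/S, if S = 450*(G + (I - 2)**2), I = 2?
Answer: 1/15750 ≈ 6.3492e-5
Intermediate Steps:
S = 15750 (S = 450*(35 + (2 - 2)**2) = 450*(35 + 0**2) = 450*(35 + 0) = 450*35 = 15750)
1/S = 1/15750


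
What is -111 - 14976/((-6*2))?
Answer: 1137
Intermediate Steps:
-111 - 14976/((-6*2)) = -111 - 14976/(-12) = -111 - 14976*(-1)/12 = -111 - 144*(-26/3) = -111 + 1248 = 1137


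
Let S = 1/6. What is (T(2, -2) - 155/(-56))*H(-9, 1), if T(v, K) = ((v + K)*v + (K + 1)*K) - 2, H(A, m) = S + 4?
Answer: 3875/336 ≈ 11.533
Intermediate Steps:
S = 1/6 ≈ 0.16667
H(A, m) = 25/6 (H(A, m) = 1/6 + 4 = 25/6)
T(v, K) = -2 + K*(1 + K) + v*(K + v) (T(v, K) = ((K + v)*v + (1 + K)*K) - 2 = (v*(K + v) + K*(1 + K)) - 2 = (K*(1 + K) + v*(K + v)) - 2 = -2 + K*(1 + K) + v*(K + v))
(T(2, -2) - 155/(-56))*H(-9, 1) = ((-2 - 2 + (-2)**2 + 2**2 - 2*2) - 155/(-56))*(25/6) = ((-2 - 2 + 4 + 4 - 4) - 155*(-1/56))*(25/6) = (0 + 155/56)*(25/6) = (155/56)*(25/6) = 3875/336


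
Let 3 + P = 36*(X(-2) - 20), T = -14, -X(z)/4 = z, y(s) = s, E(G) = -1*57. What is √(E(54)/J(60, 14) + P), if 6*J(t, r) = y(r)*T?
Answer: I*√84918/14 ≈ 20.815*I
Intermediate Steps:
E(G) = -57
X(z) = -4*z
J(t, r) = -7*r/3 (J(t, r) = (r*(-14))/6 = (-14*r)/6 = -7*r/3)
P = -435 (P = -3 + 36*(-4*(-2) - 20) = -3 + 36*(8 - 20) = -3 + 36*(-12) = -3 - 432 = -435)
√(E(54)/J(60, 14) + P) = √(-57/((-7/3*14)) - 435) = √(-57/(-98/3) - 435) = √(-57*(-3/98) - 435) = √(171/98 - 435) = √(-42459/98) = I*√84918/14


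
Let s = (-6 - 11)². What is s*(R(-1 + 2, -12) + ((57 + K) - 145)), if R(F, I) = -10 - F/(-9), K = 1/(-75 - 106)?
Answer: -46086830/1629 ≈ -28292.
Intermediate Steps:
K = -1/181 (K = 1/(-181) = -1/181 ≈ -0.0055249)
s = 289 (s = (-17)² = 289)
R(F, I) = -10 + F/9 (R(F, I) = -10 - F*(-1)/9 = -10 - (-1)*F/9 = -10 + F/9)
s*(R(-1 + 2, -12) + ((57 + K) - 145)) = 289*((-10 + (-1 + 2)/9) + ((57 - 1/181) - 145)) = 289*((-10 + (⅑)*1) + (10316/181 - 145)) = 289*((-10 + ⅑) - 15929/181) = 289*(-89/9 - 15929/181) = 289*(-159470/1629) = -46086830/1629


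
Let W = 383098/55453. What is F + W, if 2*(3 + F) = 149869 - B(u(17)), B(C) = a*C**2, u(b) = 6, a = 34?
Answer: 8243244663/110906 ≈ 74326.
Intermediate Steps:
B(C) = 34*C**2
F = 148639/2 (F = -3 + (149869 - 34*6**2)/2 = -3 + (149869 - 34*36)/2 = -3 + (149869 - 1*1224)/2 = -3 + (149869 - 1224)/2 = -3 + (1/2)*148645 = -3 + 148645/2 = 148639/2 ≈ 74320.)
W = 383098/55453 (W = 383098*(1/55453) = 383098/55453 ≈ 6.9085)
F + W = 148639/2 + 383098/55453 = 8243244663/110906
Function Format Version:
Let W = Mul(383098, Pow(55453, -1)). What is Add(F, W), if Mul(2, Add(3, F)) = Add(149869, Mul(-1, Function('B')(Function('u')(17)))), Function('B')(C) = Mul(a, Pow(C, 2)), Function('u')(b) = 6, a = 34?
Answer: Rational(8243244663, 110906) ≈ 74326.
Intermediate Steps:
Function('B')(C) = Mul(34, Pow(C, 2))
F = Rational(148639, 2) (F = Add(-3, Mul(Rational(1, 2), Add(149869, Mul(-1, Mul(34, Pow(6, 2)))))) = Add(-3, Mul(Rational(1, 2), Add(149869, Mul(-1, Mul(34, 36))))) = Add(-3, Mul(Rational(1, 2), Add(149869, Mul(-1, 1224)))) = Add(-3, Mul(Rational(1, 2), Add(149869, -1224))) = Add(-3, Mul(Rational(1, 2), 148645)) = Add(-3, Rational(148645, 2)) = Rational(148639, 2) ≈ 74320.)
W = Rational(383098, 55453) (W = Mul(383098, Rational(1, 55453)) = Rational(383098, 55453) ≈ 6.9085)
Add(F, W) = Add(Rational(148639, 2), Rational(383098, 55453)) = Rational(8243244663, 110906)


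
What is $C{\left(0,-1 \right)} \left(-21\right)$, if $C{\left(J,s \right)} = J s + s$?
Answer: $21$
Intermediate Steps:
$C{\left(J,s \right)} = s + J s$
$C{\left(0,-1 \right)} \left(-21\right) = - (1 + 0) \left(-21\right) = \left(-1\right) 1 \left(-21\right) = \left(-1\right) \left(-21\right) = 21$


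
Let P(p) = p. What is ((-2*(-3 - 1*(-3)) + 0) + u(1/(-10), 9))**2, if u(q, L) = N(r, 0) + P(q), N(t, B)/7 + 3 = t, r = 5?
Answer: 19321/100 ≈ 193.21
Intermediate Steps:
N(t, B) = -21 + 7*t
u(q, L) = 14 + q (u(q, L) = (-21 + 7*5) + q = (-21 + 35) + q = 14 + q)
((-2*(-3 - 1*(-3)) + 0) + u(1/(-10), 9))**2 = ((-2*(-3 - 1*(-3)) + 0) + (14 + 1/(-10)))**2 = ((-2*(-3 + 3) + 0) + (14 - 1/10))**2 = ((-2*0 + 0) + 139/10)**2 = ((0 + 0) + 139/10)**2 = (0 + 139/10)**2 = (139/10)**2 = 19321/100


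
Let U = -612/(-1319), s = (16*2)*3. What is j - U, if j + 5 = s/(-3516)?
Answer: -2122203/386467 ≈ -5.4913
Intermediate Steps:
s = 96 (s = 32*3 = 96)
U = 612/1319 (U = -612*(-1/1319) = 612/1319 ≈ 0.46399)
j = -1473/293 (j = -5 + 96/(-3516) = -5 + 96*(-1/3516) = -5 - 8/293 = -1473/293 ≈ -5.0273)
j - U = -1473/293 - 1*612/1319 = -1473/293 - 612/1319 = -2122203/386467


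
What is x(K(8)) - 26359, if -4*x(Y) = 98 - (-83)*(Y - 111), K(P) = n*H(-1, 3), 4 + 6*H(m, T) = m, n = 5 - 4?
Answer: -577511/24 ≈ -24063.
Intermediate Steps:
n = 1
H(m, T) = -⅔ + m/6
K(P) = -⅚ (K(P) = 1*(-⅔ + (⅙)*(-1)) = 1*(-⅔ - ⅙) = 1*(-⅚) = -⅚)
x(Y) = 9115/4 - 83*Y/4 (x(Y) = -(98 - (-83)*(Y - 111))/4 = -(98 - (-83)*(-111 + Y))/4 = -(98 - (9213 - 83*Y))/4 = -(98 + (-9213 + 83*Y))/4 = -(-9115 + 83*Y)/4 = 9115/4 - 83*Y/4)
x(K(8)) - 26359 = (9115/4 - 83/4*(-⅚)) - 26359 = (9115/4 + 415/24) - 26359 = 55105/24 - 26359 = -577511/24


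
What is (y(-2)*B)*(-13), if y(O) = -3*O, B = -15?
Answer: 1170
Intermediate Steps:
(y(-2)*B)*(-13) = (-3*(-2)*(-15))*(-13) = (6*(-15))*(-13) = -90*(-13) = 1170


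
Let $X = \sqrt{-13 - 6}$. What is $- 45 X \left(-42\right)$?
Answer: $1890 i \sqrt{19} \approx 8238.3 i$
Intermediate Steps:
$X = i \sqrt{19}$ ($X = \sqrt{-19} = i \sqrt{19} \approx 4.3589 i$)
$- 45 X \left(-42\right) = - 45 i \sqrt{19} \left(-42\right) = 1890 i \sqrt{19}$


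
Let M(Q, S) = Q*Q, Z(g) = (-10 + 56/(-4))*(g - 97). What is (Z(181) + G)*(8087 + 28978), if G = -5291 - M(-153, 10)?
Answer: -1138488540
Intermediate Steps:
Z(g) = 2328 - 24*g (Z(g) = (-10 + 56*(-1/4))*(-97 + g) = (-10 - 14)*(-97 + g) = -24*(-97 + g) = 2328 - 24*g)
M(Q, S) = Q**2
G = -28700 (G = -5291 - 1*(-153)**2 = -5291 - 1*23409 = -5291 - 23409 = -28700)
(Z(181) + G)*(8087 + 28978) = ((2328 - 24*181) - 28700)*(8087 + 28978) = ((2328 - 4344) - 28700)*37065 = (-2016 - 28700)*37065 = -30716*37065 = -1138488540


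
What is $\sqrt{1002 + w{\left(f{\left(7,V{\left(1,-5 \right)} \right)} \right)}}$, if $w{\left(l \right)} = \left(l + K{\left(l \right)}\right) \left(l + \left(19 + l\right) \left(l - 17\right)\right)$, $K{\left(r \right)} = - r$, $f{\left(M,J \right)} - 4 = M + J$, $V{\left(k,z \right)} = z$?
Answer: $\sqrt{1002} \approx 31.654$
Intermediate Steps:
$f{\left(M,J \right)} = 4 + J + M$ ($f{\left(M,J \right)} = 4 + \left(M + J\right) = 4 + \left(J + M\right) = 4 + J + M$)
$w{\left(l \right)} = 0$ ($w{\left(l \right)} = \left(l - l\right) \left(l + \left(19 + l\right) \left(l - 17\right)\right) = 0 \left(l + \left(19 + l\right) \left(-17 + l\right)\right) = 0 \left(l + \left(-17 + l\right) \left(19 + l\right)\right) = 0$)
$\sqrt{1002 + w{\left(f{\left(7,V{\left(1,-5 \right)} \right)} \right)}} = \sqrt{1002 + 0} = \sqrt{1002}$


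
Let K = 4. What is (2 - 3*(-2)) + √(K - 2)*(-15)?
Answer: 8 - 15*√2 ≈ -13.213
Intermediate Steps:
(2 - 3*(-2)) + √(K - 2)*(-15) = (2 - 3*(-2)) + √(4 - 2)*(-15) = (2 + 6) + √2*(-15) = 8 - 15*√2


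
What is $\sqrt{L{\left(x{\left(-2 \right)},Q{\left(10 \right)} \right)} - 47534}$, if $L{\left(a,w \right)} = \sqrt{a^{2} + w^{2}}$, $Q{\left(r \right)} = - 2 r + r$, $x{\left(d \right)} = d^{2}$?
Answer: $\sqrt{-47534 + 2 \sqrt{29}} \approx 218.0 i$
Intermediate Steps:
$Q{\left(r \right)} = - r$
$\sqrt{L{\left(x{\left(-2 \right)},Q{\left(10 \right)} \right)} - 47534} = \sqrt{\sqrt{\left(\left(-2\right)^{2}\right)^{2} + \left(\left(-1\right) 10\right)^{2}} - 47534} = \sqrt{\sqrt{4^{2} + \left(-10\right)^{2}} - 47534} = \sqrt{\sqrt{16 + 100} - 47534} = \sqrt{\sqrt{116} - 47534} = \sqrt{2 \sqrt{29} - 47534} = \sqrt{-47534 + 2 \sqrt{29}}$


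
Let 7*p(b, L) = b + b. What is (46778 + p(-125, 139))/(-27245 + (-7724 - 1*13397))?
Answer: -163598/169281 ≈ -0.96643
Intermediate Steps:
p(b, L) = 2*b/7 (p(b, L) = (b + b)/7 = (2*b)/7 = 2*b/7)
(46778 + p(-125, 139))/(-27245 + (-7724 - 1*13397)) = (46778 + (2/7)*(-125))/(-27245 + (-7724 - 1*13397)) = (46778 - 250/7)/(-27245 + (-7724 - 13397)) = 327196/(7*(-27245 - 21121)) = (327196/7)/(-48366) = (327196/7)*(-1/48366) = -163598/169281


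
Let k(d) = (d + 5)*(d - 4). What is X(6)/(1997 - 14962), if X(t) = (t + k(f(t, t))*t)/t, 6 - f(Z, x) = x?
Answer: 19/12965 ≈ 0.0014655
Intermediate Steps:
f(Z, x) = 6 - x
k(d) = (-4 + d)*(5 + d) (k(d) = (5 + d)*(-4 + d) = (-4 + d)*(5 + d))
X(t) = (t + t*(-14 + (6 - t)² - t))/t (X(t) = (t + (-20 + (6 - t) + (6 - t)²)*t)/t = (t + (-14 + (6 - t)² - t)*t)/t = (t + t*(-14 + (6 - t)² - t))/t)
X(6)/(1997 - 14962) = (-13 + (-6 + 6)² - 1*6)/(1997 - 14962) = (-13 + 0² - 6)/(-12965) = -(-13 + 0 - 6)/12965 = -1/12965*(-19) = 19/12965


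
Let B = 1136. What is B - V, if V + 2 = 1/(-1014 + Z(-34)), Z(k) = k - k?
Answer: 1153933/1014 ≈ 1138.0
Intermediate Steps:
Z(k) = 0
V = -2029/1014 (V = -2 + 1/(-1014 + 0) = -2 + 1/(-1014) = -2 - 1/1014 = -2029/1014 ≈ -2.0010)
B - V = 1136 - 1*(-2029/1014) = 1136 + 2029/1014 = 1153933/1014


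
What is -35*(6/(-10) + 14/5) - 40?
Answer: -117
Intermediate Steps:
-35*(6/(-10) + 14/5) - 40 = -35*(6*(-1/10) + 14*(1/5)) - 40 = -35*(-3/5 + 14/5) - 40 = -35*11/5 - 40 = -77 - 40 = -117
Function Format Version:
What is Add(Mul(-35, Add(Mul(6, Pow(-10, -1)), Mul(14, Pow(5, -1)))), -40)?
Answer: -117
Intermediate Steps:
Add(Mul(-35, Add(Mul(6, Pow(-10, -1)), Mul(14, Pow(5, -1)))), -40) = Add(Mul(-35, Add(Mul(6, Rational(-1, 10)), Mul(14, Rational(1, 5)))), -40) = Add(Mul(-35, Add(Rational(-3, 5), Rational(14, 5))), -40) = Add(Mul(-35, Rational(11, 5)), -40) = Add(-77, -40) = -117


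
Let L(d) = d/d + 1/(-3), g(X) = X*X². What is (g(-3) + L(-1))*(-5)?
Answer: 395/3 ≈ 131.67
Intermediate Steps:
g(X) = X³
L(d) = ⅔ (L(d) = 1 + 1*(-⅓) = 1 - ⅓ = ⅔)
(g(-3) + L(-1))*(-5) = ((-3)³ + ⅔)*(-5) = (-27 + ⅔)*(-5) = -79/3*(-5) = 395/3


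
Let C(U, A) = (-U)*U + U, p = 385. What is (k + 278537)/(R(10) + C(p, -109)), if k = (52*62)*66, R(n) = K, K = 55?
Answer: -491321/147785 ≈ -3.3246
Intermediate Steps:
R(n) = 55
C(U, A) = U - U**2 (C(U, A) = -U**2 + U = U - U**2)
k = 212784 (k = 3224*66 = 212784)
(k + 278537)/(R(10) + C(p, -109)) = (212784 + 278537)/(55 + 385*(1 - 1*385)) = 491321/(55 + 385*(1 - 385)) = 491321/(55 + 385*(-384)) = 491321/(55 - 147840) = 491321/(-147785) = 491321*(-1/147785) = -491321/147785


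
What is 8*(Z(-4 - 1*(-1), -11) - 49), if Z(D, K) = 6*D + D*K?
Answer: -272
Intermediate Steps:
8*(Z(-4 - 1*(-1), -11) - 49) = 8*((-4 - 1*(-1))*(6 - 11) - 49) = 8*((-4 + 1)*(-5) - 49) = 8*(-3*(-5) - 49) = 8*(15 - 49) = 8*(-34) = -272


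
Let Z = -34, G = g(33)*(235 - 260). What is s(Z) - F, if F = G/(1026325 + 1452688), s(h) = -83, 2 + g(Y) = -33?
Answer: -205758954/2479013 ≈ -83.000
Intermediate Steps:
g(Y) = -35 (g(Y) = -2 - 33 = -35)
G = 875 (G = -35*(235 - 260) = -35*(-25) = 875)
F = 875/2479013 (F = 875/(1026325 + 1452688) = 875/2479013 ≈ 0.00035296)
s(Z) - F = -83 - 1*875/2479013 = -83 - 875/2479013 = -205758954/2479013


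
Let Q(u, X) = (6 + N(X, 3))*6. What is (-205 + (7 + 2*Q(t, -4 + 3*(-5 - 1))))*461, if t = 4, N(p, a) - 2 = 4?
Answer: -24894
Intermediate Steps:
N(p, a) = 6 (N(p, a) = 2 + 4 = 6)
Q(u, X) = 72 (Q(u, X) = (6 + 6)*6 = 12*6 = 72)
(-205 + (7 + 2*Q(t, -4 + 3*(-5 - 1))))*461 = (-205 + (7 + 2*72))*461 = (-205 + (7 + 144))*461 = (-205 + 151)*461 = -54*461 = -24894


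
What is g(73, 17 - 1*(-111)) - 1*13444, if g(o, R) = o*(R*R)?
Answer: 1182588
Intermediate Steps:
g(o, R) = o*R²
g(73, 17 - 1*(-111)) - 1*13444 = 73*(17 - 1*(-111))² - 1*13444 = 73*(17 + 111)² - 13444 = 73*128² - 13444 = 73*16384 - 13444 = 1196032 - 13444 = 1182588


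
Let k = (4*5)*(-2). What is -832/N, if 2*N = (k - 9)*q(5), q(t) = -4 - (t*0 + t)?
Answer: -1664/441 ≈ -3.7732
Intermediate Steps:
k = -40 (k = 20*(-2) = -40)
q(t) = -4 - t (q(t) = -4 - (0 + t) = -4 - t)
N = 441/2 (N = ((-40 - 9)*(-4 - 1*5))/2 = (-49*(-4 - 5))/2 = (-49*(-9))/2 = (½)*441 = 441/2 ≈ 220.50)
-832/N = -832/441/2 = -832*2/441 = -1664/441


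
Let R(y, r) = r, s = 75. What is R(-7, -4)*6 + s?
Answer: 51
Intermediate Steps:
R(-7, -4)*6 + s = -4*6 + 75 = -24 + 75 = 51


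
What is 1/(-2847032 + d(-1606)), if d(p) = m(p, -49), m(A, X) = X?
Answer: -1/2847081 ≈ -3.5124e-7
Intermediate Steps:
d(p) = -49
1/(-2847032 + d(-1606)) = 1/(-2847032 - 49) = 1/(-2847081) = -1/2847081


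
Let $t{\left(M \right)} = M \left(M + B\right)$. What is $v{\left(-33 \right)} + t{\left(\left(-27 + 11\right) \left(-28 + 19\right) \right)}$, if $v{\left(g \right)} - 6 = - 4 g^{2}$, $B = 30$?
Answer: $20706$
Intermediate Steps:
$t{\left(M \right)} = M \left(30 + M\right)$ ($t{\left(M \right)} = M \left(M + 30\right) = M \left(30 + M\right)$)
$v{\left(g \right)} = 6 - 4 g^{2}$
$v{\left(-33 \right)} + t{\left(\left(-27 + 11\right) \left(-28 + 19\right) \right)} = \left(6 - 4 \left(-33\right)^{2}\right) + \left(-27 + 11\right) \left(-28 + 19\right) \left(30 + \left(-27 + 11\right) \left(-28 + 19\right)\right) = \left(6 - 4356\right) + \left(-16\right) \left(-9\right) \left(30 - -144\right) = \left(6 - 4356\right) + 144 \left(30 + 144\right) = -4350 + 144 \cdot 174 = -4350 + 25056 = 20706$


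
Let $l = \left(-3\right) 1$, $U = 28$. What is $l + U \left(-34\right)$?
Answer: $-955$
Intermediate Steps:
$l = -3$
$l + U \left(-34\right) = -3 + 28 \left(-34\right) = -3 - 952 = -955$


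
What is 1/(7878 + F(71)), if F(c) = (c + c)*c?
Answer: 1/17960 ≈ 5.5679e-5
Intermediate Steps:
F(c) = 2*c**2 (F(c) = (2*c)*c = 2*c**2)
1/(7878 + F(71)) = 1/(7878 + 2*71**2) = 1/(7878 + 2*5041) = 1/(7878 + 10082) = 1/17960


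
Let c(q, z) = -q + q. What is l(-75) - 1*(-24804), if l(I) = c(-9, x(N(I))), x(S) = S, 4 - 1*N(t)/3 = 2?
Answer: 24804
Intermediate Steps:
N(t) = 6 (N(t) = 12 - 3*2 = 12 - 6 = 6)
c(q, z) = 0
l(I) = 0
l(-75) - 1*(-24804) = 0 - 1*(-24804) = 0 + 24804 = 24804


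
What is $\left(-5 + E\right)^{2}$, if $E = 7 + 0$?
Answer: $4$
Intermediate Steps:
$E = 7$
$\left(-5 + E\right)^{2} = \left(-5 + 7\right)^{2} = 2^{2} = 4$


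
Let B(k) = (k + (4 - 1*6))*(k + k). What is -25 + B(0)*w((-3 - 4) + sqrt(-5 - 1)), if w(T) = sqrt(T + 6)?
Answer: -25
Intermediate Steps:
B(k) = 2*k*(-2 + k) (B(k) = (k + (4 - 6))*(2*k) = (k - 2)*(2*k) = (-2 + k)*(2*k) = 2*k*(-2 + k))
w(T) = sqrt(6 + T)
-25 + B(0)*w((-3 - 4) + sqrt(-5 - 1)) = -25 + (2*0*(-2 + 0))*sqrt(6 + ((-3 - 4) + sqrt(-5 - 1))) = -25 + (2*0*(-2))*sqrt(6 + (-7 + sqrt(-6))) = -25 + 0*sqrt(6 + (-7 + I*sqrt(6))) = -25 + 0*sqrt(-1 + I*sqrt(6)) = -25 + 0 = -25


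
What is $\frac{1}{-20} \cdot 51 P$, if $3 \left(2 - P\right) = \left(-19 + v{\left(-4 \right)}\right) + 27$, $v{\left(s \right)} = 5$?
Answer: $\frac{119}{20} \approx 5.95$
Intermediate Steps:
$P = - \frac{7}{3}$ ($P = 2 - \frac{\left(-19 + 5\right) + 27}{3} = 2 - \frac{-14 + 27}{3} = 2 - \frac{13}{3} = - \frac{7}{3} \approx -2.3333$)
$\frac{1}{-20} \cdot 51 P = \frac{1}{-20} \cdot 51 \left(- \frac{7}{3}\right) = \left(- \frac{1}{20}\right) 51 \left(- \frac{7}{3}\right) = \left(- \frac{51}{20}\right) \left(- \frac{7}{3}\right) = \frac{119}{20}$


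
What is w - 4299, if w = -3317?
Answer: -7616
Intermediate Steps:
w - 4299 = -3317 - 4299 = -7616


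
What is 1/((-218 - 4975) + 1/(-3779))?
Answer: -3779/19624348 ≈ -0.00019257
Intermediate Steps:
1/((-218 - 4975) + 1/(-3779)) = 1/(-5193 - 1/3779) = 1/(-19624348/3779) = -3779/19624348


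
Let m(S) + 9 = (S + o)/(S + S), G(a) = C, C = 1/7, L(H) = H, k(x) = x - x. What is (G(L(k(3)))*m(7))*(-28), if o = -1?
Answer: 240/7 ≈ 34.286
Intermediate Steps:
k(x) = 0
C = ⅐ ≈ 0.14286
G(a) = ⅐
m(S) = -9 + (-1 + S)/(2*S) (m(S) = -9 + (S - 1)/(S + S) = -9 + (-1 + S)/((2*S)) = -9 + (-1 + S)*(1/(2*S)) = -9 + (-1 + S)/(2*S))
(G(L(k(3)))*m(7))*(-28) = (((½)*(-1 - 17*7)/7)/7)*(-28) = (((½)*(⅐)*(-1 - 119))/7)*(-28) = (((½)*(⅐)*(-120))/7)*(-28) = ((⅐)*(-60/7))*(-28) = -60/49*(-28) = 240/7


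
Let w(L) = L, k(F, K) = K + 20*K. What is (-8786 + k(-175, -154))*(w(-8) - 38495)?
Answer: 462806060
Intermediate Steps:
k(F, K) = 21*K
(-8786 + k(-175, -154))*(w(-8) - 38495) = (-8786 + 21*(-154))*(-8 - 38495) = (-8786 - 3234)*(-38503) = -12020*(-38503) = 462806060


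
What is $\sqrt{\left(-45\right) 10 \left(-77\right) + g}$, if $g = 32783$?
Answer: $\sqrt{67433} \approx 259.68$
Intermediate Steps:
$\sqrt{\left(-45\right) 10 \left(-77\right) + g} = \sqrt{\left(-45\right) 10 \left(-77\right) + 32783} = \sqrt{\left(-450\right) \left(-77\right) + 32783} = \sqrt{34650 + 32783} = \sqrt{67433}$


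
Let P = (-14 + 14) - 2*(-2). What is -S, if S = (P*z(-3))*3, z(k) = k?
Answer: 36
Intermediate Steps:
P = 4 (P = 0 + 4 = 4)
S = -36 (S = (4*(-3))*3 = -12*3 = -36)
-S = -1*(-36) = 36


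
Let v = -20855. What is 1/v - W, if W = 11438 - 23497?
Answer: 251490444/20855 ≈ 12059.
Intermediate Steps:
W = -12059
1/v - W = 1/(-20855) - 1*(-12059) = -1/20855 + 12059 = 251490444/20855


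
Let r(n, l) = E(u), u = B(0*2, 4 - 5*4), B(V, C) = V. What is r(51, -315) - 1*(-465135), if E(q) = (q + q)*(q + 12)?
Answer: 465135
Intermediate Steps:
u = 0 (u = 0*2 = 0)
E(q) = 2*q*(12 + q) (E(q) = (2*q)*(12 + q) = 2*q*(12 + q))
r(n, l) = 0 (r(n, l) = 2*0*(12 + 0) = 2*0*12 = 0)
r(51, -315) - 1*(-465135) = 0 - 1*(-465135) = 0 + 465135 = 465135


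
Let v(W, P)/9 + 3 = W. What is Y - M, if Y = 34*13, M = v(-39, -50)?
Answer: 820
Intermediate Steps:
v(W, P) = -27 + 9*W
M = -378 (M = -27 + 9*(-39) = -27 - 351 = -378)
Y = 442
Y - M = 442 - 1*(-378) = 442 + 378 = 820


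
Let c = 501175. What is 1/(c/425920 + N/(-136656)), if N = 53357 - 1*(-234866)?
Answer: -55965888/52184009 ≈ -1.0725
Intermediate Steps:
N = 288223 (N = 53357 + 234866 = 288223)
1/(c/425920 + N/(-136656)) = 1/(501175/425920 + 288223/(-136656)) = 1/(501175*(1/425920) + 288223*(-1/136656)) = 1/(100235/85184 - 22171/10512) = 1/(-52184009/55965888) = -55965888/52184009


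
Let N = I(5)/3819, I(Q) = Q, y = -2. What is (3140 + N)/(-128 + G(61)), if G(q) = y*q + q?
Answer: -1713095/103113 ≈ -16.614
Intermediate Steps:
G(q) = -q (G(q) = -2*q + q = -q)
N = 5/3819 ≈ 0.0013092
(3140 + N)/(-128 + G(61)) = (3140 + 5/3819)/(-128 - 1*61) = 11991665/(3819*(-128 - 61)) = (11991665/3819)/(-189) = (11991665/3819)*(-1/189) = -1713095/103113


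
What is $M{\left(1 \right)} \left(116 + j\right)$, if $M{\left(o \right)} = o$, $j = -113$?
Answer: $3$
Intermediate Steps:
$M{\left(1 \right)} \left(116 + j\right) = 1 \left(116 - 113\right) = 1 \cdot 3 = 3$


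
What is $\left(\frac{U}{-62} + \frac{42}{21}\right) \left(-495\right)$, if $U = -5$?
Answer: $- \frac{63855}{62} \approx -1029.9$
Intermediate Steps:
$\left(\frac{U}{-62} + \frac{42}{21}\right) \left(-495\right) = \left(- \frac{5}{-62} + \frac{42}{21}\right) \left(-495\right) = \left(\left(-5\right) \left(- \frac{1}{62}\right) + 42 \cdot \frac{1}{21}\right) \left(-495\right) = \left(\frac{5}{62} + 2\right) \left(-495\right) = \frac{129}{62} \left(-495\right) = - \frac{63855}{62}$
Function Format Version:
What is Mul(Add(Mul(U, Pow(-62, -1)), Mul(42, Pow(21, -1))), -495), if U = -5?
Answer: Rational(-63855, 62) ≈ -1029.9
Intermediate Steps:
Mul(Add(Mul(U, Pow(-62, -1)), Mul(42, Pow(21, -1))), -495) = Mul(Add(Mul(-5, Pow(-62, -1)), Mul(42, Pow(21, -1))), -495) = Mul(Add(Mul(-5, Rational(-1, 62)), Mul(42, Rational(1, 21))), -495) = Mul(Add(Rational(5, 62), 2), -495) = Mul(Rational(129, 62), -495) = Rational(-63855, 62)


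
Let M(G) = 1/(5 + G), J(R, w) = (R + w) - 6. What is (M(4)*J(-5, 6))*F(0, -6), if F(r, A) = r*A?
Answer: 0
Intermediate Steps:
J(R, w) = -6 + R + w
F(r, A) = A*r
(M(4)*J(-5, 6))*F(0, -6) = ((-6 - 5 + 6)/(5 + 4))*(-6*0) = (-5/9)*0 = ((⅑)*(-5))*0 = -5/9*0 = 0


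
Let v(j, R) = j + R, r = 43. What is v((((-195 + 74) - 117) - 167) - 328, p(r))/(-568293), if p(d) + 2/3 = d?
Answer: 2072/1704879 ≈ 0.0012153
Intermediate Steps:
p(d) = -⅔ + d
v(j, R) = R + j
v((((-195 + 74) - 117) - 167) - 328, p(r))/(-568293) = ((-⅔ + 43) + ((((-195 + 74) - 117) - 167) - 328))/(-568293) = (127/3 + (((-121 - 117) - 167) - 328))*(-1/568293) = (127/3 + ((-238 - 167) - 328))*(-1/568293) = (127/3 + (-405 - 328))*(-1/568293) = (127/3 - 733)*(-1/568293) = -2072/3*(-1/568293) = 2072/1704879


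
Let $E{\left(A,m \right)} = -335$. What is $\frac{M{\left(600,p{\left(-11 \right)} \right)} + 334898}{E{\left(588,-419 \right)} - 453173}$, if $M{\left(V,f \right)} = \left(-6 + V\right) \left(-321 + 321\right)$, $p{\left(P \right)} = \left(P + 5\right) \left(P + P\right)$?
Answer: $- \frac{167449}{226754} \approx -0.73846$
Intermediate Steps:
$p{\left(P \right)} = 2 P \left(5 + P\right)$ ($p{\left(P \right)} = \left(5 + P\right) 2 P = 2 P \left(5 + P\right)$)
$M{\left(V,f \right)} = 0$ ($M{\left(V,f \right)} = \left(-6 + V\right) 0 = 0$)
$\frac{M{\left(600,p{\left(-11 \right)} \right)} + 334898}{E{\left(588,-419 \right)} - 453173} = \frac{0 + 334898}{-335 - 453173} = \frac{334898}{-453508} = 334898 \left(- \frac{1}{453508}\right) = - \frac{167449}{226754}$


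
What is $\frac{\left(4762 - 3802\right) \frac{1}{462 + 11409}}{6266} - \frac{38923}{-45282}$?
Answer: $\frac{53616290387}{62374853138} \approx 0.85958$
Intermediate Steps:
$\frac{\left(4762 - 3802\right) \frac{1}{462 + 11409}}{6266} - \frac{38923}{-45282} = \frac{960}{11871} \cdot \frac{1}{6266} - - \frac{38923}{45282} = 960 \cdot \frac{1}{11871} \cdot \frac{1}{6266} + \frac{38923}{45282} = \frac{320}{3957} \cdot \frac{1}{6266} + \frac{38923}{45282} = \frac{160}{12397281} + \frac{38923}{45282} = \frac{53616290387}{62374853138}$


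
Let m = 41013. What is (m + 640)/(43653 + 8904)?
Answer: 41653/52557 ≈ 0.79253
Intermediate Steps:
(m + 640)/(43653 + 8904) = (41013 + 640)/(43653 + 8904) = 41653/52557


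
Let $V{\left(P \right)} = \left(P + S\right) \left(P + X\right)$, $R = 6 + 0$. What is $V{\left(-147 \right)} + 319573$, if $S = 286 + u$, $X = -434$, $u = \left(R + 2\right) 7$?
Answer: $206278$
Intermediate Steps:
$R = 6$
$u = 56$ ($u = \left(6 + 2\right) 7 = 8 \cdot 7 = 56$)
$S = 342$ ($S = 286 + 56 = 342$)
$V{\left(P \right)} = \left(-434 + P\right) \left(342 + P\right)$ ($V{\left(P \right)} = \left(P + 342\right) \left(P - 434\right) = \left(342 + P\right) \left(-434 + P\right) = \left(-434 + P\right) \left(342 + P\right)$)
$V{\left(-147 \right)} + 319573 = \left(-148428 + \left(-147\right)^{2} - -13524\right) + 319573 = \left(-148428 + 21609 + 13524\right) + 319573 = -113295 + 319573 = 206278$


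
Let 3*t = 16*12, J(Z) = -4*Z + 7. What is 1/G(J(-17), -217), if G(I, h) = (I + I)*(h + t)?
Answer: -1/22950 ≈ -4.3573e-5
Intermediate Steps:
J(Z) = 7 - 4*Z
t = 64 (t = (16*12)/3 = (⅓)*192 = 64)
G(I, h) = 2*I*(64 + h) (G(I, h) = (I + I)*(h + 64) = (2*I)*(64 + h) = 2*I*(64 + h))
1/G(J(-17), -217) = 1/(2*(7 - 4*(-17))*(64 - 217)) = 1/(2*(7 + 68)*(-153)) = 1/(2*75*(-153)) = 1/(-22950) = -1/22950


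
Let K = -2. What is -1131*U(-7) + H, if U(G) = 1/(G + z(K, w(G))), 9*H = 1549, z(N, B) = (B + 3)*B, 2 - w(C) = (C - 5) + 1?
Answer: 100390/603 ≈ 166.48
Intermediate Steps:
w(C) = 6 - C (w(C) = 2 - ((C - 5) + 1) = 2 - ((-5 + C) + 1) = 2 - (-4 + C) = 2 + (4 - C) = 6 - C)
z(N, B) = B*(3 + B) (z(N, B) = (3 + B)*B = B*(3 + B))
H = 1549/9 (H = (1/9)*1549 = 1549/9 ≈ 172.11)
U(G) = 1/(G + (6 - G)*(9 - G)) (U(G) = 1/(G + (6 - G)*(3 + (6 - G))) = 1/(G + (6 - G)*(9 - G)))
-1131*U(-7) + H = -1131/(-7 + (-9 - 7)*(-6 - 7)) + 1549/9 = -1131/(-7 - 16*(-13)) + 1549/9 = -1131/(-7 + 208) + 1549/9 = -1131/201 + 1549/9 = -1131*1/201 + 1549/9 = -377/67 + 1549/9 = 100390/603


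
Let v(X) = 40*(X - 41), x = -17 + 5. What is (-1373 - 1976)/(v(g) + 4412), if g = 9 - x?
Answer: -3349/3612 ≈ -0.92719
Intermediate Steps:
x = -12
g = 21 (g = 9 - 1*(-12) = 9 + 12 = 21)
v(X) = -1640 + 40*X (v(X) = 40*(-41 + X) = -1640 + 40*X)
(-1373 - 1976)/(v(g) + 4412) = (-1373 - 1976)/((-1640 + 40*21) + 4412) = -3349/((-1640 + 840) + 4412) = -3349/(-800 + 4412) = -3349/3612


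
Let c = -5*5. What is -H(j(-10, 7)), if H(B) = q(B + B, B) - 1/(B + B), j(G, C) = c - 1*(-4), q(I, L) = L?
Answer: 881/42 ≈ 20.976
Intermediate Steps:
c = -25
j(G, C) = -21 (j(G, C) = -25 - 1*(-4) = -25 + 4 = -21)
H(B) = B - 1/(2*B) (H(B) = B - 1/(B + B) = B - 1/(2*B))
-H(j(-10, 7)) = -(-21 - ½/(-21)) = -(-21 - ½*(-1/21)) = -(-21 + 1/42) = -1*(-881/42) = 881/42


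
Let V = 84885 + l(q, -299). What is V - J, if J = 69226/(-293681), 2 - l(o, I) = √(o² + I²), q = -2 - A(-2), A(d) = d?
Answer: 24841957654/293681 ≈ 84588.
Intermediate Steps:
q = 0 (q = -2 - 1*(-2) = -2 + 2 = 0)
l(o, I) = 2 - √(I² + o²) (l(o, I) = 2 - √(o² + I²) = 2 - √(I² + o²))
V = 84588 (V = 84885 + (2 - √((-299)² + 0²)) = 84885 + (2 - √(89401 + 0)) = 84885 + (2 - √89401) = 84885 + (2 - 1*299) = 84885 + (2 - 299) = 84885 - 297 = 84588)
J = -69226/293681 (J = 69226*(-1/293681) = -69226/293681 ≈ -0.23572)
V - J = 84588 - 1*(-69226/293681) = 84588 + 69226/293681 = 24841957654/293681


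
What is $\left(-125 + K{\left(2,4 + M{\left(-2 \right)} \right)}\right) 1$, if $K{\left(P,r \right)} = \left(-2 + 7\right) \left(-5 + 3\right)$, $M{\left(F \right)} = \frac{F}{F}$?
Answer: $-135$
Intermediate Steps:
$M{\left(F \right)} = 1$
$K{\left(P,r \right)} = -10$ ($K{\left(P,r \right)} = 5 \left(-2\right) = -10$)
$\left(-125 + K{\left(2,4 + M{\left(-2 \right)} \right)}\right) 1 = \left(-125 - 10\right) 1 = \left(-135\right) 1 = -135$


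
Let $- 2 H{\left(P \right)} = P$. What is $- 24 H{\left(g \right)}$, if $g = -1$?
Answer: $-12$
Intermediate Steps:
$H{\left(P \right)} = - \frac{P}{2}$
$- 24 H{\left(g \right)} = - 24 \left(\left(- \frac{1}{2}\right) \left(-1\right)\right) = \left(-24\right) \frac{1}{2} = -12$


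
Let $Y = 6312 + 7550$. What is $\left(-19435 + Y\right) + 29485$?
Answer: $23912$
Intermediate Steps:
$Y = 13862$
$\left(-19435 + Y\right) + 29485 = \left(-19435 + 13862\right) + 29485 = -5573 + 29485 = 23912$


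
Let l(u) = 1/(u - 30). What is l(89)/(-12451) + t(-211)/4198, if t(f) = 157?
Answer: 115329415/3083888582 ≈ 0.037397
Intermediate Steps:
l(u) = 1/(-30 + u)
l(89)/(-12451) + t(-211)/4198 = 1/((-30 + 89)*(-12451)) + 157/4198 = -1/12451/59 + 157*(1/4198) = (1/59)*(-1/12451) + 157/4198 = -1/734609 + 157/4198 = 115329415/3083888582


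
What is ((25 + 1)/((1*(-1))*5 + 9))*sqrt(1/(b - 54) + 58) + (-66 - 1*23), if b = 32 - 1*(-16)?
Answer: -89 + 13*sqrt(2082)/12 ≈ -39.569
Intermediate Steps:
b = 48 (b = 32 + 16 = 48)
((25 + 1)/((1*(-1))*5 + 9))*sqrt(1/(b - 54) + 58) + (-66 - 1*23) = ((25 + 1)/((1*(-1))*5 + 9))*sqrt(1/(48 - 54) + 58) + (-66 - 1*23) = (26/(-1*5 + 9))*sqrt(1/(-6) + 58) + (-66 - 23) = (26/(-5 + 9))*sqrt(-1/6 + 58) - 89 = (26/4)*sqrt(347/6) - 89 = (26*(1/4))*(sqrt(2082)/6) - 89 = 13*(sqrt(2082)/6)/2 - 89 = 13*sqrt(2082)/12 - 89 = -89 + 13*sqrt(2082)/12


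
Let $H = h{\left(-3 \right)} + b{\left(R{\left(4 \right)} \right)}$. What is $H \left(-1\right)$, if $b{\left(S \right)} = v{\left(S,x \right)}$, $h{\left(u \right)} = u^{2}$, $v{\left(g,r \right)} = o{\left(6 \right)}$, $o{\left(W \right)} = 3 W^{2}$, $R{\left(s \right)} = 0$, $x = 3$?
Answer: $-117$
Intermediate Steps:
$v{\left(g,r \right)} = 108$ ($v{\left(g,r \right)} = 3 \cdot 6^{2} = 3 \cdot 36 = 108$)
$b{\left(S \right)} = 108$
$H = 117$ ($H = \left(-3\right)^{2} + 108 = 9 + 108 = 117$)
$H \left(-1\right) = 117 \left(-1\right) = -117$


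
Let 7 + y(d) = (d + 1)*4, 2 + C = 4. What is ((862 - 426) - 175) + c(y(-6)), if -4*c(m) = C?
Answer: 521/2 ≈ 260.50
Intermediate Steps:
C = 2 (C = -2 + 4 = 2)
y(d) = -3 + 4*d (y(d) = -7 + (d + 1)*4 = -7 + (1 + d)*4 = -7 + (4 + 4*d) = -3 + 4*d)
c(m) = -½ (c(m) = -¼*2 = -½)
((862 - 426) - 175) + c(y(-6)) = ((862 - 426) - 175) - ½ = (436 - 175) - ½ = 261 - ½ = 521/2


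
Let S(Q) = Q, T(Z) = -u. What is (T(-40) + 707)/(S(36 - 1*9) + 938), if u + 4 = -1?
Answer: 712/965 ≈ 0.73782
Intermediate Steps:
u = -5 (u = -4 - 1 = -5)
T(Z) = 5 (T(Z) = -1*(-5) = 5)
(T(-40) + 707)/(S(36 - 1*9) + 938) = (5 + 707)/((36 - 1*9) + 938) = 712/((36 - 9) + 938) = 712/(27 + 938) = 712/965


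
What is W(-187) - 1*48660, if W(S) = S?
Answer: -48847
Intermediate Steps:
W(-187) - 1*48660 = -187 - 1*48660 = -187 - 48660 = -48847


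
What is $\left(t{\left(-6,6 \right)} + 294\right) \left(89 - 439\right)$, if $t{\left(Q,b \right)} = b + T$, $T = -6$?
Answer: $-102900$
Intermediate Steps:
$t{\left(Q,b \right)} = -6 + b$ ($t{\left(Q,b \right)} = b - 6 = -6 + b$)
$\left(t{\left(-6,6 \right)} + 294\right) \left(89 - 439\right) = \left(\left(-6 + 6\right) + 294\right) \left(89 - 439\right) = \left(0 + 294\right) \left(-350\right) = 294 \left(-350\right) = -102900$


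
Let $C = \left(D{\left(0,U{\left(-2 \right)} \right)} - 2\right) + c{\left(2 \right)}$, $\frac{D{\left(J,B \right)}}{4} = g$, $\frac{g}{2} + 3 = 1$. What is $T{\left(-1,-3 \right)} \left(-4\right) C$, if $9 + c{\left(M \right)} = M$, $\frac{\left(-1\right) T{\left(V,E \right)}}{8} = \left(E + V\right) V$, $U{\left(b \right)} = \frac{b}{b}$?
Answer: $-3200$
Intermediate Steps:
$U{\left(b \right)} = 1$
$g = -4$ ($g = -6 + 2 \cdot 1 = -6 + 2 = -4$)
$T{\left(V,E \right)} = - 8 V \left(E + V\right)$ ($T{\left(V,E \right)} = - 8 \left(E + V\right) V = - 8 V \left(E + V\right)$)
$D{\left(J,B \right)} = -16$ ($D{\left(J,B \right)} = 4 \left(-4\right) = -16$)
$c{\left(M \right)} = -9 + M$
$C = -25$ ($C = \left(-16 - 2\right) + \left(-9 + 2\right) = -18 - 7 = -25$)
$T{\left(-1,-3 \right)} \left(-4\right) C = \left(-8\right) \left(-1\right) \left(-3 - 1\right) \left(-4\right) \left(-25\right) = \left(-8\right) \left(-1\right) \left(-4\right) \left(-4\right) \left(-25\right) = \left(-32\right) \left(-4\right) \left(-25\right) = 128 \left(-25\right) = -3200$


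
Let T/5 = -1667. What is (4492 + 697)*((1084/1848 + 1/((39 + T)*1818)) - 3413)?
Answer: -20563576889793673/1161323856 ≈ -1.7707e+7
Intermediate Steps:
T = -8335 (T = 5*(-1667) = -8335)
(4492 + 697)*((1084/1848 + 1/((39 + T)*1818)) - 3413) = (4492 + 697)*((1084/1848 + 1/((39 - 8335)*1818)) - 3413) = 5189*((1084*(1/1848) + (1/1818)/(-8296)) - 3413) = 5189*((271/462 - 1/8296*1/1818) - 3413) = 5189*((271/462 - 1/15082128) - 3413) = 5189*(681209371/1161323856 - 3413) = 5189*(-3962917111157/1161323856) = -20563576889793673/1161323856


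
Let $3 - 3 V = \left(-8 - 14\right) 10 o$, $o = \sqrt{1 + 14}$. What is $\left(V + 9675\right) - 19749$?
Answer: $-10073 + \frac{220 \sqrt{15}}{3} \approx -9789.0$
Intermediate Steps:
$o = \sqrt{15} \approx 3.873$
$V = 1 + \frac{220 \sqrt{15}}{3}$ ($V = 1 - \frac{\left(-8 - 14\right) 10 \sqrt{15}}{3} = 1 - \frac{\left(-22\right) 10 \sqrt{15}}{3} = 1 - \frac{\left(-220\right) \sqrt{15}}{3} = 1 + \frac{220 \sqrt{15}}{3} \approx 285.02$)
$\left(V + 9675\right) - 19749 = \left(\left(1 + \frac{220 \sqrt{15}}{3}\right) + 9675\right) - 19749 = \left(9676 + \frac{220 \sqrt{15}}{3}\right) - 19749 = -10073 + \frac{220 \sqrt{15}}{3}$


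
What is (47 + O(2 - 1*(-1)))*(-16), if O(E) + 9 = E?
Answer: -656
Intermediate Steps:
O(E) = -9 + E
(47 + O(2 - 1*(-1)))*(-16) = (47 + (-9 + (2 - 1*(-1))))*(-16) = (47 + (-9 + (2 + 1)))*(-16) = (47 + (-9 + 3))*(-16) = (47 - 6)*(-16) = 41*(-16) = -656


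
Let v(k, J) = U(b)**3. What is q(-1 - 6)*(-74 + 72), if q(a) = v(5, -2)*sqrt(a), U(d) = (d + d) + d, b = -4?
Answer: 3456*I*sqrt(7) ≈ 9143.7*I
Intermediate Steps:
U(d) = 3*d (U(d) = 2*d + d = 3*d)
v(k, J) = -1728 (v(k, J) = (3*(-4))**3 = (-12)**3 = -1728)
q(a) = -1728*sqrt(a)
q(-1 - 6)*(-74 + 72) = (-1728*sqrt(-1 - 6))*(-74 + 72) = -1728*I*sqrt(7)*(-2) = 3456*I*sqrt(7)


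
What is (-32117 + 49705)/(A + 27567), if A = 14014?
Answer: 17588/41581 ≈ 0.42298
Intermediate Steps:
(-32117 + 49705)/(A + 27567) = (-32117 + 49705)/(14014 + 27567) = 17588/41581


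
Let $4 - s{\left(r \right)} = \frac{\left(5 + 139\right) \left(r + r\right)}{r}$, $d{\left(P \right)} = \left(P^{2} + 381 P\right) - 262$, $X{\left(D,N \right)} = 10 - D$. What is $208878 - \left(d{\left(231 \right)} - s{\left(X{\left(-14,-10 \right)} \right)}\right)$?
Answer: $67484$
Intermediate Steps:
$d{\left(P \right)} = -262 + P^{2} + 381 P$
$s{\left(r \right)} = -284$ ($s{\left(r \right)} = 4 - \frac{\left(5 + 139\right) \left(r + r\right)}{r} = 4 - \frac{144 \cdot 2 r}{r} = 4 - \frac{288 r}{r} = 4 - 288 = -284$)
$208878 - \left(d{\left(231 \right)} - s{\left(X{\left(-14,-10 \right)} \right)}\right) = 208878 - \left(\left(-262 + 231^{2} + 381 \cdot 231\right) - -284\right) = 208878 - \left(\left(-262 + 53361 + 88011\right) + 284\right) = 208878 - \left(141110 + 284\right) = 208878 - 141394 = 67484$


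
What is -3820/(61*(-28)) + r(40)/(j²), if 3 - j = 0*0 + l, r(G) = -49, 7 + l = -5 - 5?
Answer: 361077/170800 ≈ 2.1140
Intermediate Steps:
l = -17 (l = -7 + (-5 - 5) = -7 - 10 = -17)
j = 20 (j = 3 - (0*0 - 17) = 3 - (0 - 17) = 3 - 1*(-17) = 3 + 17 = 20)
-3820/(61*(-28)) + r(40)/(j²) = -3820/(61*(-28)) - 49/(20²) = -3820/(-1708) - 49/400 = -3820*(-1/1708) - 49*1/400 = 955/427 - 49/400 = 361077/170800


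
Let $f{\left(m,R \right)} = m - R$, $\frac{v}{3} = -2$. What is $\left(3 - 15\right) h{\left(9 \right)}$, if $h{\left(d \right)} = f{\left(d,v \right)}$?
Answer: $-180$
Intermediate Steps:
$v = -6$ ($v = 3 \left(-2\right) = -6$)
$h{\left(d \right)} = 6 + d$ ($h{\left(d \right)} = d - -6 = d + 6 = 6 + d$)
$\left(3 - 15\right) h{\left(9 \right)} = \left(3 - 15\right) \left(6 + 9\right) = \left(3 - 15\right) 15 = \left(-12\right) 15 = -180$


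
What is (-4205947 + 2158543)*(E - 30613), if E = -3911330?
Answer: 8070749865972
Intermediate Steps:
(-4205947 + 2158543)*(E - 30613) = (-4205947 + 2158543)*(-3911330 - 30613) = -2047404*(-3941943) = 8070749865972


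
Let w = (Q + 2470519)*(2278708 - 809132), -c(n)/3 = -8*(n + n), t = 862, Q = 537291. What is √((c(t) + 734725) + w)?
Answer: √4420206164661 ≈ 2.1024e+6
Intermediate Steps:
c(n) = 48*n (c(n) = -(-24)*(n + n) = -(-24)*2*n = -(-48)*n = 48*n)
w = 4420205388560 (w = (537291 + 2470519)*(2278708 - 809132) = 3007810*1469576 = 4420205388560)
√((c(t) + 734725) + w) = √((48*862 + 734725) + 4420205388560) = √((41376 + 734725) + 4420205388560) = √(776101 + 4420205388560) = √4420206164661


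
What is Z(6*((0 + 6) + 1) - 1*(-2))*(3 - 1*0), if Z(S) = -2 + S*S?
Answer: 5802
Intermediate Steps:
Z(S) = -2 + S²
Z(6*((0 + 6) + 1) - 1*(-2))*(3 - 1*0) = (-2 + (6*((0 + 6) + 1) - 1*(-2))²)*(3 - 1*0) = (-2 + (6*(6 + 1) + 2)²)*(3 + 0) = (-2 + (6*7 + 2)²)*3 = (-2 + (42 + 2)²)*3 = (-2 + 44²)*3 = (-2 + 1936)*3 = 1934*3 = 5802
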